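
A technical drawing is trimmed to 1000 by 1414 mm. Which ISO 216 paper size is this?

Aspect ratio 1414/1000 ≈ 1.414 — close to the ISO √2 ≈ 1.414.
In the B-series (B0 = 1000 × 1414 mm): B0 = 1000 × 1414 mm.

B0 (1000 × 1414 mm)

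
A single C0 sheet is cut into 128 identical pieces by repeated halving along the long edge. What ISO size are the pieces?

128 = 2^7, so 7 halving steps.
C0 → C1 → … → C7 after 7 steps.

C7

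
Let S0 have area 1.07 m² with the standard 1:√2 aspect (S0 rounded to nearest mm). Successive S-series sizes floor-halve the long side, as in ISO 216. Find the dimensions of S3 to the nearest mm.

307 × 435 mm

Let S0's short side be w mm. w · w√2 = 1.07 m² = 1,070,000 mm², so w ≈ 869.8 mm and w√2 ≈ 1230.1 mm → S0 = 870 × 1230 mm.
S1: ⌊1230/2⌋ × 870 = 615 × 870 mm
S2: ⌊870/2⌋ × 615 = 435 × 615 mm
S3: ⌊615/2⌋ × 435 = 307 × 435 mm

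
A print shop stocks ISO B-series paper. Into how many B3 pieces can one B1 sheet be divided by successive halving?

Each ISO step halves the sheet: 1 × B1 → 2 × B2 → 4 × B3
From B1 to B3 is 2 halving steps: 2^2 = 4.

4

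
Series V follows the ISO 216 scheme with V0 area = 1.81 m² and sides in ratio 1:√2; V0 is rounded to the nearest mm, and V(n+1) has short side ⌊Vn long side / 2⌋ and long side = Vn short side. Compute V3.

400 × 565 mm

Let V0's short side be w mm. w · w√2 = 1.81 m² = 1,810,000 mm², so w ≈ 1131.3 mm and w√2 ≈ 1599.9 mm → V0 = 1131 × 1600 mm.
V1: ⌊1600/2⌋ × 1131 = 800 × 1131 mm
V2: ⌊1131/2⌋ × 800 = 565 × 800 mm
V3: ⌊800/2⌋ × 565 = 400 × 565 mm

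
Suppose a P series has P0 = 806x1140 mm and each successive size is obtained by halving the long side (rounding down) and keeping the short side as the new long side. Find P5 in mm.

142 × 201 mm

P1: ⌊1140/2⌋ × 806 = 570 × 806 mm
P2: ⌊806/2⌋ × 570 = 403 × 570 mm
P3: ⌊570/2⌋ × 403 = 285 × 403 mm
P4: ⌊403/2⌋ × 285 = 201 × 285 mm
P5: ⌊285/2⌋ × 201 = 142 × 201 mm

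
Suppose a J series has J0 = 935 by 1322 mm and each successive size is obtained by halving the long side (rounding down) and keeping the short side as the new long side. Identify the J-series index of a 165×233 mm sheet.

J5

J0: 935 × 1322 mm
J1: 661 × 935 mm
J2: 467 × 661 mm
J3: 330 × 467 mm
J4: 233 × 330 mm
J5: 165 × 233 mm
J6: 116 × 165 mm
→ matches J5.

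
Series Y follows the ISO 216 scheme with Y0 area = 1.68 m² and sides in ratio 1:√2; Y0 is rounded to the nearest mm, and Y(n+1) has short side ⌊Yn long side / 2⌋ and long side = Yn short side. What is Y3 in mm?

385 × 545 mm

Let Y0's short side be w mm. w · w√2 = 1.68 m² = 1,680,000 mm², so w ≈ 1089.9 mm and w√2 ≈ 1541.4 mm → Y0 = 1090 × 1541 mm.
Y1: ⌊1541/2⌋ × 1090 = 770 × 1090 mm
Y2: ⌊1090/2⌋ × 770 = 545 × 770 mm
Y3: ⌊770/2⌋ × 545 = 385 × 545 mm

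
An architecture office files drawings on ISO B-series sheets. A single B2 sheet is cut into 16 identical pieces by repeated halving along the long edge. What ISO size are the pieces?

16 = 2^4, so 4 halving steps.
B2 → B3 → … → B6 after 4 steps.

B6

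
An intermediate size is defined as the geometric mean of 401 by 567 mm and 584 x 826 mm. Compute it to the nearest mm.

Short side: √(401 · 584) = √234184 ≈ 483.9 → 484 mm
Long side: √(567 · 826) = √468342 ≈ 684.4 → 684 mm

484 × 684 mm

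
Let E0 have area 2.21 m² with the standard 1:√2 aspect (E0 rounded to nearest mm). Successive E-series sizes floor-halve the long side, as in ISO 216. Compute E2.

625 × 884 mm

Let E0's short side be w mm. w · w√2 = 2.21 m² = 2,210,000 mm², so w ≈ 1250.1 mm and w√2 ≈ 1767.9 mm → E0 = 1250 × 1768 mm.
E1: ⌊1768/2⌋ × 1250 = 884 × 1250 mm
E2: ⌊1250/2⌋ × 884 = 625 × 884 mm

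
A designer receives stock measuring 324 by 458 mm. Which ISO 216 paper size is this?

Aspect ratio 458/324 ≈ 1.414 — close to the ISO √2 ≈ 1.414.
In the C-series (envelope sizes, between A and B): C3 = 324 × 458 mm.

C3 (324 × 458 mm)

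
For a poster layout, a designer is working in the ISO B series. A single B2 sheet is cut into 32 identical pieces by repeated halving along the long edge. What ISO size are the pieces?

B7

32 = 2^5, so 5 halving steps.
B2 → B3 → … → B7 after 5 steps.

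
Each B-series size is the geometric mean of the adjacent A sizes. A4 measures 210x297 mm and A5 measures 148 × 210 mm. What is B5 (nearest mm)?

Short side: √(210 · 148) = √31080 ≈ 176.3 → 176 mm
Long side: √(297 · 210) = √62370 ≈ 249.7 → 250 mm

176 × 250 mm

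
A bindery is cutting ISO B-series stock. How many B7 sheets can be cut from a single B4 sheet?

8

Each ISO step halves the sheet: 1 × B4 → 2 × B5 → 4 × B6 → 8 × B7
From B4 to B7 is 3 halving steps: 2^3 = 8.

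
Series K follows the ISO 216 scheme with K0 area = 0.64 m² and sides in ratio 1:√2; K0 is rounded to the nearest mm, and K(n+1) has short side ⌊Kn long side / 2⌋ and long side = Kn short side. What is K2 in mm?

Let K0's short side be w mm. w · w√2 = 0.64 m² = 640,000 mm², so w ≈ 672.7 mm and w√2 ≈ 951.4 mm → K0 = 673 × 951 mm.
K1: ⌊951/2⌋ × 673 = 475 × 673 mm
K2: ⌊673/2⌋ × 475 = 336 × 475 mm

336 × 475 mm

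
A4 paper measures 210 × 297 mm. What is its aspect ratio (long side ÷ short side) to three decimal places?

1.414

297 / 210 = 1.414
Matches √2 ≈ 1.414 — the ISO 216 defining ratio.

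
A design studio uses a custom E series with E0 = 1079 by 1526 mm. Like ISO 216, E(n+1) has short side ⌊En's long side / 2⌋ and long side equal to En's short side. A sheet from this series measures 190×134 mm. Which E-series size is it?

E0: 1079 × 1526 mm
E1: 763 × 1079 mm
E2: 539 × 763 mm
E3: 381 × 539 mm
E4: 269 × 381 mm
E5: 190 × 269 mm
E6: 134 × 190 mm
E7: 95 × 134 mm
→ matches E6.

E6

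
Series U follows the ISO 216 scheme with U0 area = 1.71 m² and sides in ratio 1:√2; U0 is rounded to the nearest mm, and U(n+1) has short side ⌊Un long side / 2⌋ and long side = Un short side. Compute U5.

194 × 275 mm

Let U0's short side be w mm. w · w√2 = 1.71 m² = 1,710,000 mm², so w ≈ 1099.6 mm and w√2 ≈ 1555.1 mm → U0 = 1100 × 1555 mm.
U1: ⌊1555/2⌋ × 1100 = 777 × 1100 mm
U2: ⌊1100/2⌋ × 777 = 550 × 777 mm
U3: ⌊777/2⌋ × 550 = 388 × 550 mm
U4: ⌊550/2⌋ × 388 = 275 × 388 mm
U5: ⌊388/2⌋ × 275 = 194 × 275 mm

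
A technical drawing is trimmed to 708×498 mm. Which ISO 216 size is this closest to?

B2 (500 × 707 mm)

Aspect ratio 708/498 ≈ 1.422 — close to the ISO √2 ≈ 1.414.
In the B-series (B0 = 1000 × 1414 mm): B2 = 500 × 707 mm.
Off by 3 mm total — nearest standard size.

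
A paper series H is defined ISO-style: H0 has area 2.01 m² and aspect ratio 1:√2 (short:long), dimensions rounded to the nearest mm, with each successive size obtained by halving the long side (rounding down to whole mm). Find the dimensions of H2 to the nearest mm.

Let H0's short side be w mm. w · w√2 = 2.01 m² = 2,010,000 mm², so w ≈ 1192.2 mm and w√2 ≈ 1686.0 mm → H0 = 1192 × 1686 mm.
H1: ⌊1686/2⌋ × 1192 = 843 × 1192 mm
H2: ⌊1192/2⌋ × 843 = 596 × 843 mm

596 × 843 mm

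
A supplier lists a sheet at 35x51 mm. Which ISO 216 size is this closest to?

Aspect ratio 51/35 ≈ 1.457 (ISO target is √2 ≈ 1.414).
In the A-series (A0 area = 1 m²): A9 = 37 × 52 mm.
Off by 3 mm total — nearest standard size.

A9 (37 × 52 mm)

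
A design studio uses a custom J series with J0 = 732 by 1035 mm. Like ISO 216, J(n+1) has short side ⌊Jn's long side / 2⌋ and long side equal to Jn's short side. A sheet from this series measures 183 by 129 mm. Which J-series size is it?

J5

J0: 732 × 1035 mm
J1: 517 × 732 mm
J2: 366 × 517 mm
J3: 258 × 366 mm
J4: 183 × 258 mm
J5: 129 × 183 mm
J6: 91 × 129 mm
→ matches J5.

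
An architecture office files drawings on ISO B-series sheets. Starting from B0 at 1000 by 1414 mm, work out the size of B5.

176 × 250 mm

B1: ⌊1414/2⌋ × 1000 = 707 × 1000 mm
B2: ⌊1000/2⌋ × 707 = 500 × 707 mm
B3: ⌊707/2⌋ × 500 = 353 × 500 mm
B4: ⌊500/2⌋ × 353 = 250 × 353 mm
B5: ⌊353/2⌋ × 250 = 176 × 250 mm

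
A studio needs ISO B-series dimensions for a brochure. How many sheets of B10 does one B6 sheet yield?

B6 = 125 × 176 mm; B10 = 31 × 44 mm.
Each halving step doubles the count; 4 steps from B6 to B10.
2^4 = 16.

16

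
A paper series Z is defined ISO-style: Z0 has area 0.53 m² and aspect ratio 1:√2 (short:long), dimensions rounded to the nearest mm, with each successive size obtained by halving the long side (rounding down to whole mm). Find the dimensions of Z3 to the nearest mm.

216 × 306 mm

Let Z0's short side be w mm. w · w√2 = 0.53 m² = 530,000 mm², so w ≈ 612.2 mm and w√2 ≈ 865.8 mm → Z0 = 612 × 866 mm.
Z1: ⌊866/2⌋ × 612 = 433 × 612 mm
Z2: ⌊612/2⌋ × 433 = 306 × 433 mm
Z3: ⌊433/2⌋ × 306 = 216 × 306 mm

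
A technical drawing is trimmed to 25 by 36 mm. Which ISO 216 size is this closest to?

Aspect ratio 36/25 ≈ 1.440 (ISO target is √2 ≈ 1.414).
In the A-series (A0 area = 1 m²): A10 = 26 × 37 mm.
Off by 2 mm total — nearest standard size.

A10 (26 × 37 mm)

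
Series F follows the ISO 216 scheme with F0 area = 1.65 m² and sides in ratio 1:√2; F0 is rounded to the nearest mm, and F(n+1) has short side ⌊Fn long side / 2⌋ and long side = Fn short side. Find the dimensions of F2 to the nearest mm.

Let F0's short side be w mm. w · w√2 = 1.65 m² = 1,650,000 mm², so w ≈ 1080.2 mm and w√2 ≈ 1527.6 mm → F0 = 1080 × 1528 mm.
F1: ⌊1528/2⌋ × 1080 = 764 × 1080 mm
F2: ⌊1080/2⌋ × 764 = 540 × 764 mm

540 × 764 mm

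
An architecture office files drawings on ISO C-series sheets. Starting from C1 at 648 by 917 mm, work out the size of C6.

C2: ⌊917/2⌋ × 648 = 458 × 648 mm
C3: ⌊648/2⌋ × 458 = 324 × 458 mm
C4: ⌊458/2⌋ × 324 = 229 × 324 mm
C5: ⌊324/2⌋ × 229 = 162 × 229 mm
C6: ⌊229/2⌋ × 162 = 114 × 162 mm

114 × 162 mm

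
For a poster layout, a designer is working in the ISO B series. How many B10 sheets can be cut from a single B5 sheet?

Each ISO step halves the sheet: 1 × B5 → 2 × B6 → 4 × B7 → 8 × B8 → …
From B5 to B10 is 5 halving steps: 2^5 = 32.

32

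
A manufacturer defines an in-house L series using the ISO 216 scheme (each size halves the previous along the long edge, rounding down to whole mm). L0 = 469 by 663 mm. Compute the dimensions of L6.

58 × 82 mm

L1 = 331 × 469 mm (from L0 by 1 halving).
L2: ⌊469/2⌋ × 331 = 234 × 331 mm
L3: ⌊331/2⌋ × 234 = 165 × 234 mm
L4: ⌊234/2⌋ × 165 = 117 × 165 mm
L5: ⌊165/2⌋ × 117 = 82 × 117 mm
L6: ⌊117/2⌋ × 82 = 58 × 82 mm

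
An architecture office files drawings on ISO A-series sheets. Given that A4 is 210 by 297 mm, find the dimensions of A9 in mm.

37 × 52 mm

A5: ⌊297/2⌋ × 210 = 148 × 210 mm
A6: ⌊210/2⌋ × 148 = 105 × 148 mm
A7: ⌊148/2⌋ × 105 = 74 × 105 mm
A8: ⌊105/2⌋ × 74 = 52 × 74 mm
A9: ⌊74/2⌋ × 52 = 37 × 52 mm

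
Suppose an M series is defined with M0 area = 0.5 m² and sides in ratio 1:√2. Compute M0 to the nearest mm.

595 × 841 mm

Let the short side be w mm. Then w · w√2 = 0.5 m² = 500,000 mm².
w² = 500,000/√2, so w ≈ 594.6 mm; long side = w√2 ≈ 840.9 mm.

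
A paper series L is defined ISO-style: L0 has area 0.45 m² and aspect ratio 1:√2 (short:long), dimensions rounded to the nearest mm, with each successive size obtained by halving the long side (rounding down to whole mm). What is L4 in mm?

141 × 199 mm

Let L0's short side be w mm. w · w√2 = 0.45 m² = 450,000 mm², so w ≈ 564.1 mm and w√2 ≈ 797.7 mm → L0 = 564 × 798 mm.
L1: ⌊798/2⌋ × 564 = 399 × 564 mm
L2: ⌊564/2⌋ × 399 = 282 × 399 mm
L3: ⌊399/2⌋ × 282 = 199 × 282 mm
L4: ⌊282/2⌋ × 199 = 141 × 199 mm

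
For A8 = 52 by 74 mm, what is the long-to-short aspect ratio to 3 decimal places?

1.423

74 / 52 = 1.423
ISO 216 targets √2 ≈ 1.414; the +0.009 deviation is from mm rounding.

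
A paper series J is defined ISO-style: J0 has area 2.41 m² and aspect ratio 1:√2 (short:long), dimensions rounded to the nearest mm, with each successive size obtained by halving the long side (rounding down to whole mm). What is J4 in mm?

326 × 461 mm

Let J0's short side be w mm. w · w√2 = 2.41 m² = 2,410,000 mm², so w ≈ 1305.4 mm and w√2 ≈ 1846.1 mm → J0 = 1305 × 1846 mm.
J1: ⌊1846/2⌋ × 1305 = 923 × 1305 mm
J2: ⌊1305/2⌋ × 923 = 652 × 923 mm
J3: ⌊923/2⌋ × 652 = 461 × 652 mm
J4: ⌊652/2⌋ × 461 = 326 × 461 mm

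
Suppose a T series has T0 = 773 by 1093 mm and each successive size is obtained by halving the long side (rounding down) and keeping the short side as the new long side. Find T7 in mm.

T1 = 546 × 773 mm (from T0 by 1 halving).
T2: ⌊773/2⌋ × 546 = 386 × 546 mm
T3: ⌊546/2⌋ × 386 = 273 × 386 mm
T4: ⌊386/2⌋ × 273 = 193 × 273 mm
T5: ⌊273/2⌋ × 193 = 136 × 193 mm
T6: ⌊193/2⌋ × 136 = 96 × 136 mm
T7: ⌊136/2⌋ × 96 = 68 × 96 mm

68 × 96 mm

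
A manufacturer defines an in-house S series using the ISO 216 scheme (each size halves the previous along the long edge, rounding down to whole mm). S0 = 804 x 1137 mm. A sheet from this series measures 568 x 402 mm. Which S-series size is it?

S0: 804 × 1137 mm
S1: 568 × 804 mm
S2: 402 × 568 mm
S3: 284 × 402 mm
→ matches S2.

S2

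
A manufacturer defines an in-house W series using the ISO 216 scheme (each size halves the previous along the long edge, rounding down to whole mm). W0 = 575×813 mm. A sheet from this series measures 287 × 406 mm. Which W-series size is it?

W0: 575 × 813 mm
W1: 406 × 575 mm
W2: 287 × 406 mm
W3: 203 × 287 mm
→ matches W2.

W2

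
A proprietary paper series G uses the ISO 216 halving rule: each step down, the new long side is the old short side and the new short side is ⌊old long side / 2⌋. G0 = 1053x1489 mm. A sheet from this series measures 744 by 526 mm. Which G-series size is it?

G2

G0: 1053 × 1489 mm
G1: 744 × 1053 mm
G2: 526 × 744 mm
G3: 372 × 526 mm
→ matches G2.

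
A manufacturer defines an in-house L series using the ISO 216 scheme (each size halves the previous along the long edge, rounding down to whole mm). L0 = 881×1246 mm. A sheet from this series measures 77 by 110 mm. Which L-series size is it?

L0: 881 × 1246 mm
L1: 623 × 881 mm
L2: 440 × 623 mm
L3: 311 × 440 mm
L4: 220 × 311 mm
L5: 155 × 220 mm
L6: 110 × 155 mm
L7: 77 × 110 mm
L8: 55 × 77 mm
→ matches L7.

L7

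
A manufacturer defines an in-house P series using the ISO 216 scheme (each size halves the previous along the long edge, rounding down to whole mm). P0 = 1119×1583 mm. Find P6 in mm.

P1 = 791 × 1119 mm (from P0 by 1 halving).
P2: ⌊1119/2⌋ × 791 = 559 × 791 mm
P3: ⌊791/2⌋ × 559 = 395 × 559 mm
P4: ⌊559/2⌋ × 395 = 279 × 395 mm
P5: ⌊395/2⌋ × 279 = 197 × 279 mm
P6: ⌊279/2⌋ × 197 = 139 × 197 mm

139 × 197 mm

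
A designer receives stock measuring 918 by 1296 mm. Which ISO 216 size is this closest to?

C0 (917 × 1297 mm)

Aspect ratio 1296/918 ≈ 1.412 — close to the ISO √2 ≈ 1.414.
In the C-series (envelope sizes, between A and B): C0 = 917 × 1297 mm.
Off by 2 mm total — nearest standard size.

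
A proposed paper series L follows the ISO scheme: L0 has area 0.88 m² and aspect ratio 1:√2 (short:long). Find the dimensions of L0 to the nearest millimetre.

789 × 1116 mm

Let the short side be w mm. Then w · w√2 = 0.88 m² = 880,000 mm².
w² = 880,000/√2, so w ≈ 788.8 mm; long side = w√2 ≈ 1115.6 mm.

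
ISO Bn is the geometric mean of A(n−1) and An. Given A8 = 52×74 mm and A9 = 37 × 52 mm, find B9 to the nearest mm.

44 × 62 mm

Short side: √(52 · 37) = √1924 ≈ 43.9 → 44 mm
Long side: √(74 · 52) = √3848 ≈ 62.0 → 62 mm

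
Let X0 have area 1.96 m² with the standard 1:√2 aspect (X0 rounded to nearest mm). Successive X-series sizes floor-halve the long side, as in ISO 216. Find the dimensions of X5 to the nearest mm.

Let X0's short side be w mm. w · w√2 = 1.96 m² = 1,960,000 mm², so w ≈ 1177.3 mm and w√2 ≈ 1664.9 mm → X0 = 1177 × 1665 mm.
X1: ⌊1665/2⌋ × 1177 = 832 × 1177 mm
X2: ⌊1177/2⌋ × 832 = 588 × 832 mm
X3: ⌊832/2⌋ × 588 = 416 × 588 mm
X4: ⌊588/2⌋ × 416 = 294 × 416 mm
X5: ⌊416/2⌋ × 294 = 208 × 294 mm

208 × 294 mm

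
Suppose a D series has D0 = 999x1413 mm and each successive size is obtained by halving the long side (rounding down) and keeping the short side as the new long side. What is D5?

176 × 249 mm

D1: ⌊1413/2⌋ × 999 = 706 × 999 mm
D2: ⌊999/2⌋ × 706 = 499 × 706 mm
D3: ⌊706/2⌋ × 499 = 353 × 499 mm
D4: ⌊499/2⌋ × 353 = 249 × 353 mm
D5: ⌊353/2⌋ × 249 = 176 × 249 mm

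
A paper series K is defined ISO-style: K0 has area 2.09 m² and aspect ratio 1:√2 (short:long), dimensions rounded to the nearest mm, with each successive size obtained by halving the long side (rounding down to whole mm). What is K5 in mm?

214 × 304 mm

Let K0's short side be w mm. w · w√2 = 2.09 m² = 2,090,000 mm², so w ≈ 1215.7 mm and w√2 ≈ 1719.2 mm → K0 = 1216 × 1719 mm.
K1: ⌊1719/2⌋ × 1216 = 859 × 1216 mm
K2: ⌊1216/2⌋ × 859 = 608 × 859 mm
K3: ⌊859/2⌋ × 608 = 429 × 608 mm
K4: ⌊608/2⌋ × 429 = 304 × 429 mm
K5: ⌊429/2⌋ × 304 = 214 × 304 mm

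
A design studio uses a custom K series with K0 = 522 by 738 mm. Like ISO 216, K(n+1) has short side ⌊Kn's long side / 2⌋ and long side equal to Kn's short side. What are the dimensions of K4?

130 × 184 mm

K1: ⌊738/2⌋ × 522 = 369 × 522 mm
K2: ⌊522/2⌋ × 369 = 261 × 369 mm
K3: ⌊369/2⌋ × 261 = 184 × 261 mm
K4: ⌊261/2⌋ × 184 = 130 × 184 mm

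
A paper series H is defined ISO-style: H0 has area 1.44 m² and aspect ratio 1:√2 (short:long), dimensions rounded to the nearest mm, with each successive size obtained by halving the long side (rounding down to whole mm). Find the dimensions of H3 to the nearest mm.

356 × 504 mm

Let H0's short side be w mm. w · w√2 = 1.44 m² = 1,440,000 mm², so w ≈ 1009.1 mm and w√2 ≈ 1427.0 mm → H0 = 1009 × 1427 mm.
H1: ⌊1427/2⌋ × 1009 = 713 × 1009 mm
H2: ⌊1009/2⌋ × 713 = 504 × 713 mm
H3: ⌊713/2⌋ × 504 = 356 × 504 mm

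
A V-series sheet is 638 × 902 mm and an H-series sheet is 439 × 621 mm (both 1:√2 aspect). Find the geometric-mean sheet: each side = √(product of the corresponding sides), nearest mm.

529 × 748 mm

Short side: √(638 · 439) = √280082 ≈ 529.2 → 529 mm
Long side: √(902 · 621) = √560142 ≈ 748.4 → 748 mm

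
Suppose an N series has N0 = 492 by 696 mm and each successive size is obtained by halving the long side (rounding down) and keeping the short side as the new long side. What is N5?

N1: ⌊696/2⌋ × 492 = 348 × 492 mm
N2: ⌊492/2⌋ × 348 = 246 × 348 mm
N3: ⌊348/2⌋ × 246 = 174 × 246 mm
N4: ⌊246/2⌋ × 174 = 123 × 174 mm
N5: ⌊174/2⌋ × 123 = 87 × 123 mm

87 × 123 mm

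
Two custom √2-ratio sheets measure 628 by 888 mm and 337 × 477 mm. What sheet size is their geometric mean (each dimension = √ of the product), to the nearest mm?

460 × 651 mm

Short side: √(628 · 337) = √211636 ≈ 460.0 → 460 mm
Long side: √(888 · 477) = √423576 ≈ 650.8 → 651 mm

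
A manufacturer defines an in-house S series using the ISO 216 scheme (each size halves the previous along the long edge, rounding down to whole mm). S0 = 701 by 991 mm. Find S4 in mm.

S1 = 495 × 701 mm (from S0 by 1 halving).
S2: ⌊701/2⌋ × 495 = 350 × 495 mm
S3: ⌊495/2⌋ × 350 = 247 × 350 mm
S4: ⌊350/2⌋ × 247 = 175 × 247 mm

175 × 247 mm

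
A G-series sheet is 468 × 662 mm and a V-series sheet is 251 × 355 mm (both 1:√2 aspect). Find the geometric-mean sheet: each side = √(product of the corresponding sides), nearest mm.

Short side: √(468 · 251) = √117468 ≈ 342.7 → 343 mm
Long side: √(662 · 355) = √235010 ≈ 484.8 → 485 mm

343 × 485 mm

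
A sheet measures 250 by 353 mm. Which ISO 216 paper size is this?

B4 (250 × 353 mm)

Aspect ratio 353/250 ≈ 1.412 — close to the ISO √2 ≈ 1.414.
In the B-series (B0 = 1000 × 1414 mm): B4 = 250 × 353 mm.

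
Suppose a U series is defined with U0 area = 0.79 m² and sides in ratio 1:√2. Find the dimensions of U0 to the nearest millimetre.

Let the short side be w mm. Then w · w√2 = 0.79 m² = 790,000 mm².
w² = 790,000/√2, so w ≈ 747.4 mm; long side = w√2 ≈ 1057.0 mm.

747 × 1057 mm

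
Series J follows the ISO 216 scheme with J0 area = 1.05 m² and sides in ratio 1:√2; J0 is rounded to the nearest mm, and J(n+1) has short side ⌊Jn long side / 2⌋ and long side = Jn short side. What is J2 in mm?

431 × 609 mm

Let J0's short side be w mm. w · w√2 = 1.05 m² = 1,050,000 mm², so w ≈ 861.7 mm and w√2 ≈ 1218.6 mm → J0 = 862 × 1219 mm.
J1: ⌊1219/2⌋ × 862 = 609 × 862 mm
J2: ⌊862/2⌋ × 609 = 431 × 609 mm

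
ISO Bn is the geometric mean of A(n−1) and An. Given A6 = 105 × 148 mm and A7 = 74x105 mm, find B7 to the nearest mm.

88 × 125 mm

Short side: √(105 · 74) = √7770 ≈ 88.1 → 88 mm
Long side: √(148 · 105) = √15540 ≈ 124.7 → 125 mm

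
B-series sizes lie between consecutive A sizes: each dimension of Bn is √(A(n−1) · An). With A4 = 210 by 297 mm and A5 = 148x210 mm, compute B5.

Short side: √(210 · 148) = √31080 ≈ 176.3 → 176 mm
Long side: √(297 · 210) = √62370 ≈ 249.7 → 250 mm

176 × 250 mm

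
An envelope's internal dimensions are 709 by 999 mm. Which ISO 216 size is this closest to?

Aspect ratio 999/709 ≈ 1.409 — close to the ISO √2 ≈ 1.414.
In the B-series (B0 = 1000 × 1414 mm): B1 = 707 × 1000 mm.
Off by 3 mm total — nearest standard size.

B1 (707 × 1000 mm)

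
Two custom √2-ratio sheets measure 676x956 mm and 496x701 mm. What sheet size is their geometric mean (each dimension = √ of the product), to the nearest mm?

579 × 819 mm

Short side: √(676 · 496) = √335296 ≈ 579.0 → 579 mm
Long side: √(956 · 701) = √670156 ≈ 818.6 → 819 mm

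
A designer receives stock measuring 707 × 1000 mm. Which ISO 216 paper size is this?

B1 (707 × 1000 mm)

Aspect ratio 1000/707 ≈ 1.414 — close to the ISO √2 ≈ 1.414.
In the B-series (B0 = 1000 × 1414 mm): B1 = 707 × 1000 mm.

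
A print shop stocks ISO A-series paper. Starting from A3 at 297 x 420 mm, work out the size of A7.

74 × 105 mm

A4: ⌊420/2⌋ × 297 = 210 × 297 mm
A5: ⌊297/2⌋ × 210 = 148 × 210 mm
A6: ⌊210/2⌋ × 148 = 105 × 148 mm
A7: ⌊148/2⌋ × 105 = 74 × 105 mm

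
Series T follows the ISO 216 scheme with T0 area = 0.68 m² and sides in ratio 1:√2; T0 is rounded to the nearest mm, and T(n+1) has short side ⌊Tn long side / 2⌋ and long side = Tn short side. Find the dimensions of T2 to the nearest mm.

346 × 490 mm

Let T0's short side be w mm. w · w√2 = 0.68 m² = 680,000 mm², so w ≈ 693.4 mm and w√2 ≈ 980.6 mm → T0 = 693 × 981 mm.
T1: ⌊981/2⌋ × 693 = 490 × 693 mm
T2: ⌊693/2⌋ × 490 = 346 × 490 mm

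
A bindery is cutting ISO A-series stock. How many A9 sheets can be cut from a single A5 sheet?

Each ISO step halves the sheet: 1 × A5 → 2 × A6 → 4 × A7 → 8 × A8 → …
From A5 to A9 is 4 halving steps: 2^4 = 16.

16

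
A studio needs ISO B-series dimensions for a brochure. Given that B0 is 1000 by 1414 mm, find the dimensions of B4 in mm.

B1: ⌊1414/2⌋ × 1000 = 707 × 1000 mm
B2: ⌊1000/2⌋ × 707 = 500 × 707 mm
B3: ⌊707/2⌋ × 500 = 353 × 500 mm
B4: ⌊500/2⌋ × 353 = 250 × 353 mm

250 × 353 mm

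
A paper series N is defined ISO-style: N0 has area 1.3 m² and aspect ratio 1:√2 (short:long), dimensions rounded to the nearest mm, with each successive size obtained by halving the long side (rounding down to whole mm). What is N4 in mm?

239 × 339 mm

Let N0's short side be w mm. w · w√2 = 1.3 m² = 1,300,000 mm², so w ≈ 958.8 mm and w√2 ≈ 1355.9 mm → N0 = 959 × 1356 mm.
N1: ⌊1356/2⌋ × 959 = 678 × 959 mm
N2: ⌊959/2⌋ × 678 = 479 × 678 mm
N3: ⌊678/2⌋ × 479 = 339 × 479 mm
N4: ⌊479/2⌋ × 339 = 239 × 339 mm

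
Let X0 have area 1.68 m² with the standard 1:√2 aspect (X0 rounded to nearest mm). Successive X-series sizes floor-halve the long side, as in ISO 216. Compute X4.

272 × 385 mm

Let X0's short side be w mm. w · w√2 = 1.68 m² = 1,680,000 mm², so w ≈ 1089.9 mm and w√2 ≈ 1541.4 mm → X0 = 1090 × 1541 mm.
X1: ⌊1541/2⌋ × 1090 = 770 × 1090 mm
X2: ⌊1090/2⌋ × 770 = 545 × 770 mm
X3: ⌊770/2⌋ × 545 = 385 × 545 mm
X4: ⌊545/2⌋ × 385 = 272 × 385 mm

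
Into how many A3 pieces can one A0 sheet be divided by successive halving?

A0 = 841 × 1189 mm; A3 = 297 × 420 mm.
Each halving step doubles the count; 3 steps from A0 to A3.
2^3 = 8.

8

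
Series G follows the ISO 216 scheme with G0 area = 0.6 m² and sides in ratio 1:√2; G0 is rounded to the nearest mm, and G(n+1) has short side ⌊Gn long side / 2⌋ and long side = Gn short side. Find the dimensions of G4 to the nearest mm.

162 × 230 mm

Let G0's short side be w mm. w · w√2 = 0.6 m² = 600,000 mm², so w ≈ 651.4 mm and w√2 ≈ 921.2 mm → G0 = 651 × 921 mm.
G1: ⌊921/2⌋ × 651 = 460 × 651 mm
G2: ⌊651/2⌋ × 460 = 325 × 460 mm
G3: ⌊460/2⌋ × 325 = 230 × 325 mm
G4: ⌊325/2⌋ × 230 = 162 × 230 mm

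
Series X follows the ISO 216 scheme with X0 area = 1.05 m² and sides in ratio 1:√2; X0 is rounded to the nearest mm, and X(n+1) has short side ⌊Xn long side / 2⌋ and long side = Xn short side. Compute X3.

Let X0's short side be w mm. w · w√2 = 1.05 m² = 1,050,000 mm², so w ≈ 861.7 mm and w√2 ≈ 1218.6 mm → X0 = 862 × 1219 mm.
X1: ⌊1219/2⌋ × 862 = 609 × 862 mm
X2: ⌊862/2⌋ × 609 = 431 × 609 mm
X3: ⌊609/2⌋ × 431 = 304 × 431 mm

304 × 431 mm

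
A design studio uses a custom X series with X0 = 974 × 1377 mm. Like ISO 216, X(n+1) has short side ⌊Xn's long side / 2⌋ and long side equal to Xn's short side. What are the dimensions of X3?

X1: ⌊1377/2⌋ × 974 = 688 × 974 mm
X2: ⌊974/2⌋ × 688 = 487 × 688 mm
X3: ⌊688/2⌋ × 487 = 344 × 487 mm

344 × 487 mm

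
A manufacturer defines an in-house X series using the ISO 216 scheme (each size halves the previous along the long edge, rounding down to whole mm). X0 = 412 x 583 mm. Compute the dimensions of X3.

145 × 206 mm

X1: ⌊583/2⌋ × 412 = 291 × 412 mm
X2: ⌊412/2⌋ × 291 = 206 × 291 mm
X3: ⌊291/2⌋ × 206 = 145 × 206 mm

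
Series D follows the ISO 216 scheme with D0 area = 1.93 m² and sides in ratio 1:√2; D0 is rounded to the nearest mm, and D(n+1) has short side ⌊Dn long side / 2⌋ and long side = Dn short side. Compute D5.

206 × 292 mm

Let D0's short side be w mm. w · w√2 = 1.93 m² = 1,930,000 mm², so w ≈ 1168.2 mm and w√2 ≈ 1652.1 mm → D0 = 1168 × 1652 mm.
D1: ⌊1652/2⌋ × 1168 = 826 × 1168 mm
D2: ⌊1168/2⌋ × 826 = 584 × 826 mm
D3: ⌊826/2⌋ × 584 = 413 × 584 mm
D4: ⌊584/2⌋ × 413 = 292 × 413 mm
D5: ⌊413/2⌋ × 292 = 206 × 292 mm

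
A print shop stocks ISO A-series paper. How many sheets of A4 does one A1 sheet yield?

A1 = 594 × 841 mm; A4 = 210 × 297 mm.
Each halving step doubles the count; 3 steps from A1 to A4.
2^3 = 8.

8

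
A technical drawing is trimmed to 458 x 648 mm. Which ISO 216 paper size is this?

C2 (458 × 648 mm)

Aspect ratio 648/458 ≈ 1.415 — close to the ISO √2 ≈ 1.414.
In the C-series (envelope sizes, between A and B): C2 = 458 × 648 mm.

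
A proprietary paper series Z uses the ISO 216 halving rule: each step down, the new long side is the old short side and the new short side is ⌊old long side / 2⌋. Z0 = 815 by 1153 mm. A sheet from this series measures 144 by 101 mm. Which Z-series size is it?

Z6

Z0: 815 × 1153 mm
Z1: 576 × 815 mm
Z2: 407 × 576 mm
Z3: 288 × 407 mm
Z4: 203 × 288 mm
Z5: 144 × 203 mm
Z6: 101 × 144 mm
Z7: 72 × 101 mm
→ matches Z6.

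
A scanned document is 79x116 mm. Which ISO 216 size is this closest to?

Aspect ratio 116/79 ≈ 1.468 (ISO target is √2 ≈ 1.414).
In the C-series (envelope sizes, between A and B): C7 = 81 × 114 mm.
Off by 4 mm total — nearest standard size.

C7 (81 × 114 mm)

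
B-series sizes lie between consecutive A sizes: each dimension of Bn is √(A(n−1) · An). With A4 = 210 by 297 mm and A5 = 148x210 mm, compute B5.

Short side: √(210 · 148) = √31080 ≈ 176.3 → 176 mm
Long side: √(297 · 210) = √62370 ≈ 249.7 → 250 mm

176 × 250 mm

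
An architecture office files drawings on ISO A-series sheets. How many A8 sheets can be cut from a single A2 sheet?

A2 = 420 × 594 mm; A8 = 52 × 74 mm.
Each halving step doubles the count; 6 steps from A2 to A8.
2^6 = 64.

64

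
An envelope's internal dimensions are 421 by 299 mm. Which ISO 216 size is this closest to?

Aspect ratio 421/299 ≈ 1.408 — close to the ISO √2 ≈ 1.414.
In the A-series (A0 area = 1 m²): A3 = 297 × 420 mm.
Off by 3 mm total — nearest standard size.

A3 (297 × 420 mm)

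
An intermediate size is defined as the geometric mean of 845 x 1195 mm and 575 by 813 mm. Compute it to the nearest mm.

697 × 986 mm

Short side: √(845 · 575) = √485875 ≈ 697.0 → 697 mm
Long side: √(1195 · 813) = √971535 ≈ 985.7 → 986 mm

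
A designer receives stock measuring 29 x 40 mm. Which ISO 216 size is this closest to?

Aspect ratio 40/29 ≈ 1.379 (ISO target is √2 ≈ 1.414).
In the C-series (envelope sizes, between A and B): C10 = 28 × 40 mm.
Off by 1 mm total — nearest standard size.

C10 (28 × 40 mm)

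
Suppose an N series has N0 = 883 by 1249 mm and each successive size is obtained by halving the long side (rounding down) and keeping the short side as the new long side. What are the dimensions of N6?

110 × 156 mm

N1: ⌊1249/2⌋ × 883 = 624 × 883 mm
N2: ⌊883/2⌋ × 624 = 441 × 624 mm
N3: ⌊624/2⌋ × 441 = 312 × 441 mm
N4: ⌊441/2⌋ × 312 = 220 × 312 mm
N5: ⌊312/2⌋ × 220 = 156 × 220 mm
N6: ⌊220/2⌋ × 156 = 110 × 156 mm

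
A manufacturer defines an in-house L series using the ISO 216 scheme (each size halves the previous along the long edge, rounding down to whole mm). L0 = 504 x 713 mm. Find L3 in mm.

178 × 252 mm

L1: ⌊713/2⌋ × 504 = 356 × 504 mm
L2: ⌊504/2⌋ × 356 = 252 × 356 mm
L3: ⌊356/2⌋ × 252 = 178 × 252 mm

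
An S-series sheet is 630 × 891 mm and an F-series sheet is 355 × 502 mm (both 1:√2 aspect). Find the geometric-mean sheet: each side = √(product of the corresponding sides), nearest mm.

473 × 669 mm

Short side: √(630 · 355) = √223650 ≈ 472.9 → 473 mm
Long side: √(891 · 502) = √447282 ≈ 668.8 → 669 mm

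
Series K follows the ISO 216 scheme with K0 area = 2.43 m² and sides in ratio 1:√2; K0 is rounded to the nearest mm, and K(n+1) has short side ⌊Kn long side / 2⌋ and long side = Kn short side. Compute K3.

463 × 655 mm

Let K0's short side be w mm. w · w√2 = 2.43 m² = 2,430,000 mm², so w ≈ 1310.8 mm and w√2 ≈ 1853.8 mm → K0 = 1311 × 1854 mm.
K1: ⌊1854/2⌋ × 1311 = 927 × 1311 mm
K2: ⌊1311/2⌋ × 927 = 655 × 927 mm
K3: ⌊927/2⌋ × 655 = 463 × 655 mm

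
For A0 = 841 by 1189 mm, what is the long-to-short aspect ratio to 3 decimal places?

1189 / 841 = 1.414
Matches √2 ≈ 1.414 — the ISO 216 defining ratio.

1.414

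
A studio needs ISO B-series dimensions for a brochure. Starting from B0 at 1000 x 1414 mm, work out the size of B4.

250 × 353 mm

B1: ⌊1414/2⌋ × 1000 = 707 × 1000 mm
B2: ⌊1000/2⌋ × 707 = 500 × 707 mm
B3: ⌊707/2⌋ × 500 = 353 × 500 mm
B4: ⌊500/2⌋ × 353 = 250 × 353 mm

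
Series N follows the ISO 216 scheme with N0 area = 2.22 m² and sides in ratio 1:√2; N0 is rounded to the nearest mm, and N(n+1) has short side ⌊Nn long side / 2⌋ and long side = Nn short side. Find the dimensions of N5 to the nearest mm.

Let N0's short side be w mm. w · w√2 = 2.22 m² = 2,220,000 mm², so w ≈ 1252.9 mm and w√2 ≈ 1771.9 mm → N0 = 1253 × 1772 mm.
N1: ⌊1772/2⌋ × 1253 = 886 × 1253 mm
N2: ⌊1253/2⌋ × 886 = 626 × 886 mm
N3: ⌊886/2⌋ × 626 = 443 × 626 mm
N4: ⌊626/2⌋ × 443 = 313 × 443 mm
N5: ⌊443/2⌋ × 313 = 221 × 313 mm

221 × 313 mm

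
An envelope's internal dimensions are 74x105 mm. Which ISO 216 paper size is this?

Aspect ratio 105/74 ≈ 1.419 — close to the ISO √2 ≈ 1.414.
In the A-series (A0 area = 1 m²): A7 = 74 × 105 mm.

A7 (74 × 105 mm)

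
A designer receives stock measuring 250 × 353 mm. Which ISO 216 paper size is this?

Aspect ratio 353/250 ≈ 1.412 — close to the ISO √2 ≈ 1.414.
In the B-series (B0 = 1000 × 1414 mm): B4 = 250 × 353 mm.

B4 (250 × 353 mm)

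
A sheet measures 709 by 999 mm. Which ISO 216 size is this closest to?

B1 (707 × 1000 mm)

Aspect ratio 999/709 ≈ 1.409 — close to the ISO √2 ≈ 1.414.
In the B-series (B0 = 1000 × 1414 mm): B1 = 707 × 1000 mm.
Off by 3 mm total — nearest standard size.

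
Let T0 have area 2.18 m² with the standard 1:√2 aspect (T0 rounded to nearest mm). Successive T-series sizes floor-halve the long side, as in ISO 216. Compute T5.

Let T0's short side be w mm. w · w√2 = 2.18 m² = 2,180,000 mm², so w ≈ 1241.6 mm and w√2 ≈ 1755.8 mm → T0 = 1242 × 1756 mm.
T1: ⌊1756/2⌋ × 1242 = 878 × 1242 mm
T2: ⌊1242/2⌋ × 878 = 621 × 878 mm
T3: ⌊878/2⌋ × 621 = 439 × 621 mm
T4: ⌊621/2⌋ × 439 = 310 × 439 mm
T5: ⌊439/2⌋ × 310 = 219 × 310 mm

219 × 310 mm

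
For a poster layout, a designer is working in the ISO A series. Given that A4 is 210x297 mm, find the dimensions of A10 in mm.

A5: ⌊297/2⌋ × 210 = 148 × 210 mm
A6: ⌊210/2⌋ × 148 = 105 × 148 mm
A7: ⌊148/2⌋ × 105 = 74 × 105 mm
A8: ⌊105/2⌋ × 74 = 52 × 74 mm
A9: ⌊74/2⌋ × 52 = 37 × 52 mm
A10: ⌊52/2⌋ × 37 = 26 × 37 mm

26 × 37 mm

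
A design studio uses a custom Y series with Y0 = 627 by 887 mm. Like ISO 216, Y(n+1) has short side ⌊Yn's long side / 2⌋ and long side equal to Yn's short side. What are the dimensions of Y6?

Y1: ⌊887/2⌋ × 627 = 443 × 627 mm
Y2: ⌊627/2⌋ × 443 = 313 × 443 mm
Y3: ⌊443/2⌋ × 313 = 221 × 313 mm
Y4: ⌊313/2⌋ × 221 = 156 × 221 mm
Y5: ⌊221/2⌋ × 156 = 110 × 156 mm
Y6: ⌊156/2⌋ × 110 = 78 × 110 mm

78 × 110 mm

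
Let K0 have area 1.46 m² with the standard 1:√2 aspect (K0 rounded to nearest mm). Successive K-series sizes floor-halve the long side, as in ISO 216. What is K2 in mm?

Let K0's short side be w mm. w · w√2 = 1.46 m² = 1,460,000 mm², so w ≈ 1016.1 mm and w√2 ≈ 1436.9 mm → K0 = 1016 × 1437 mm.
K1: ⌊1437/2⌋ × 1016 = 718 × 1016 mm
K2: ⌊1016/2⌋ × 718 = 508 × 718 mm

508 × 718 mm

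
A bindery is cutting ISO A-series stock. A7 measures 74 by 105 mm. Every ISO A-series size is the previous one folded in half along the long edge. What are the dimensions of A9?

37 × 52 mm

A8: ⌊105/2⌋ × 74 = 52 × 74 mm
A9: ⌊74/2⌋ × 52 = 37 × 52 mm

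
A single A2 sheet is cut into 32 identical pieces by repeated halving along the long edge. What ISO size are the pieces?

32 = 2^5, so 5 halving steps.
A2 → A3 → … → A7 after 5 steps.

A7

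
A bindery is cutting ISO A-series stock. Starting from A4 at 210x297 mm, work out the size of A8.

52 × 74 mm

A5: ⌊297/2⌋ × 210 = 148 × 210 mm
A6: ⌊210/2⌋ × 148 = 105 × 148 mm
A7: ⌊148/2⌋ × 105 = 74 × 105 mm
A8: ⌊105/2⌋ × 74 = 52 × 74 mm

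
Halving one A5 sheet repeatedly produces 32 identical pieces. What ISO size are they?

A10

32 = 2^5, so 5 halving steps.
A5 → A6 → … → A10 after 5 steps.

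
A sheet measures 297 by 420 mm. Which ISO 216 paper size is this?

Aspect ratio 420/297 ≈ 1.414 — close to the ISO √2 ≈ 1.414.
In the A-series (A0 area = 1 m²): A3 = 297 × 420 mm.

A3 (297 × 420 mm)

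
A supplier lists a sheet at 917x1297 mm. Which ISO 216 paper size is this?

Aspect ratio 1297/917 ≈ 1.414 — close to the ISO √2 ≈ 1.414.
In the C-series (envelope sizes, between A and B): C0 = 917 × 1297 mm.

C0 (917 × 1297 mm)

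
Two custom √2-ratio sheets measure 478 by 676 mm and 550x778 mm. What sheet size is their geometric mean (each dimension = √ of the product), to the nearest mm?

Short side: √(478 · 550) = √262900 ≈ 512.7 → 513 mm
Long side: √(676 · 778) = √525928 ≈ 725.2 → 725 mm

513 × 725 mm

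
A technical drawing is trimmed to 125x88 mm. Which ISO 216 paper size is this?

Aspect ratio 125/88 ≈ 1.420 — close to the ISO √2 ≈ 1.414.
In the B-series (B0 = 1000 × 1414 mm): B7 = 88 × 125 mm.

B7 (88 × 125 mm)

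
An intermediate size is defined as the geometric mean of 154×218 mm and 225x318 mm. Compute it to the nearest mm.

186 × 263 mm

Short side: √(154 · 225) = √34650 ≈ 186.1 → 186 mm
Long side: √(218 · 318) = √69324 ≈ 263.3 → 263 mm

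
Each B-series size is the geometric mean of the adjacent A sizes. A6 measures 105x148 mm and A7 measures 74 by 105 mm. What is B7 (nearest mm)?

Short side: √(105 · 74) = √7770 ≈ 88.1 → 88 mm
Long side: √(148 · 105) = √15540 ≈ 124.7 → 125 mm

88 × 125 mm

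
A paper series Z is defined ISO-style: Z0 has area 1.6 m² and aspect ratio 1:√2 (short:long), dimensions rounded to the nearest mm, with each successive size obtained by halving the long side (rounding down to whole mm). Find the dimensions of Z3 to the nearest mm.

376 × 532 mm

Let Z0's short side be w mm. w · w√2 = 1.6 m² = 1,600,000 mm², so w ≈ 1063.7 mm and w√2 ≈ 1504.2 mm → Z0 = 1064 × 1504 mm.
Z1: ⌊1504/2⌋ × 1064 = 752 × 1064 mm
Z2: ⌊1064/2⌋ × 752 = 532 × 752 mm
Z3: ⌊752/2⌋ × 532 = 376 × 532 mm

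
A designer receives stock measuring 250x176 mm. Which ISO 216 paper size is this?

B5 (176 × 250 mm)

Aspect ratio 250/176 ≈ 1.420 — close to the ISO √2 ≈ 1.414.
In the B-series (B0 = 1000 × 1414 mm): B5 = 176 × 250 mm.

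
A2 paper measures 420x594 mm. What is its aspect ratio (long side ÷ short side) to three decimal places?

594 / 420 = 1.414
Matches √2 ≈ 1.414 — the ISO 216 defining ratio.

1.414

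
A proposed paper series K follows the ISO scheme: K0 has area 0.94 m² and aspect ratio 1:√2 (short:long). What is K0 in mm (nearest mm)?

Let the short side be w mm. Then w · w√2 = 0.94 m² = 940,000 mm².
w² = 940,000/√2, so w ≈ 815.3 mm; long side = w√2 ≈ 1153.0 mm.

815 × 1153 mm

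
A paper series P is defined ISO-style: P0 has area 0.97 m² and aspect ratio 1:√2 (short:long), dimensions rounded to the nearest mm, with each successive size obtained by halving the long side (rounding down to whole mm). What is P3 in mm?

Let P0's short side be w mm. w · w√2 = 0.97 m² = 970,000 mm², so w ≈ 828.2 mm and w√2 ≈ 1171.2 mm → P0 = 828 × 1171 mm.
P1: ⌊1171/2⌋ × 828 = 585 × 828 mm
P2: ⌊828/2⌋ × 585 = 414 × 585 mm
P3: ⌊585/2⌋ × 414 = 292 × 414 mm

292 × 414 mm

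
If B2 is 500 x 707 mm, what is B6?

125 × 176 mm

B3: ⌊707/2⌋ × 500 = 353 × 500 mm
B4: ⌊500/2⌋ × 353 = 250 × 353 mm
B5: ⌊353/2⌋ × 250 = 176 × 250 mm
B6: ⌊250/2⌋ × 176 = 125 × 176 mm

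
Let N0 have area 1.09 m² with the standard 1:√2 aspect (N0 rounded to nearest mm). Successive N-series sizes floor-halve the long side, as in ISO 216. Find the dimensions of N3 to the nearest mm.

310 × 439 mm

Let N0's short side be w mm. w · w√2 = 1.09 m² = 1,090,000 mm², so w ≈ 877.9 mm and w√2 ≈ 1241.6 mm → N0 = 878 × 1242 mm.
N1: ⌊1242/2⌋ × 878 = 621 × 878 mm
N2: ⌊878/2⌋ × 621 = 439 × 621 mm
N3: ⌊621/2⌋ × 439 = 310 × 439 mm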